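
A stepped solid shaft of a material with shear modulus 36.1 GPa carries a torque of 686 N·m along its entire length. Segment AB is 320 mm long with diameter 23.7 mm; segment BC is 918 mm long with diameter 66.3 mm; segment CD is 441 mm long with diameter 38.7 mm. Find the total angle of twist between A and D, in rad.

0.244 rad

J_AB = π(0.0237)⁴/32 = 3.10×10^-8 m⁴; J_BC = π(0.0663)⁴/32 = 1.90×10^-6 m⁴; J_CD = π(0.0387)⁴/32 = 2.20×10^-7 m⁴.
θ = (T/G)·Σ L_i/J_i = (686.0/36.1×10⁹)·(0.320/3.10×10^-8 + 0.918/1.90×10^-6 + 0.441/2.20×10^-7) = 0.2436 rad.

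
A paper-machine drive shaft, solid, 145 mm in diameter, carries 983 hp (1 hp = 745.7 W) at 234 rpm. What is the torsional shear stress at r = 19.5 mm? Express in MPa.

ω = 2π·234/60 = 24.50 rad/s, so T = P/ω = 983×745.7 / 24.50 = 29910 N·m.
J = πd⁴/32 = π(0.145)⁴/32 = 4.340×10^-5 m⁴.
Shear stress varies linearly with radius: τ = T·r/J = 29910 × 0.0195 / 4.340×10^-5 = 1.344×10^7 Pa.

13.4 MPa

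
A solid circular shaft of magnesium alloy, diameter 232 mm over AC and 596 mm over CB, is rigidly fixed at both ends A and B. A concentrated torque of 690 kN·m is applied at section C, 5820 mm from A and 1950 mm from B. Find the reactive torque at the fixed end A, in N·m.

Compatibility: T_A·a/J_AC = T_B·b/J_CB with T_A + T_B = T₀.
J_AC = 2.84×10^-4 m⁴, J_CB = 0.0124 m⁴, so T_A = T₀·(J_AC/a)/((J_AC/a)+(J_CB/b)) = 5267 N·m, T_B = 684700 N·m.

5270 N·m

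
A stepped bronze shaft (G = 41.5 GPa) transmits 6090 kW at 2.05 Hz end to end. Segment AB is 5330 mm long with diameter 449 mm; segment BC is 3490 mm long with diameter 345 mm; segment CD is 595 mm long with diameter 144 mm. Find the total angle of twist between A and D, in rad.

ω = 2π·2.05 = 12.88 rad/s, so T = P/ω = 6090×10³ / 12.88 = 472800 N·m.
J_AB = π(0.449)⁴/32 = 3.99×10^-3 m⁴; J_BC = π(0.345)⁴/32 = 1.39×10^-3 m⁴; J_CD = π(0.144)⁴/32 = 4.22×10^-5 m⁴.
θ = (T/G)·Σ L_i/J_i = (472800/41.5×10⁹)·(5.33/3.99×10^-3 + 3.49/1.39×10^-3 + 0.595/4.22×10^-5) = 0.2044 rad.

0.204 rad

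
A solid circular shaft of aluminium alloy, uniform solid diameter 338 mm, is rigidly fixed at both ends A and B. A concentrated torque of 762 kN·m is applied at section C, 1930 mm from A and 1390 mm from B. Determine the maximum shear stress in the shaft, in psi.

8470 psi

With uniform GJ and both ends fixed, compatibility θ_AC = θ_CB gives T_A·a = T_B·b, together with T_A + T_B = T₀.
T_A = T₀·b/(a+b) = 762000·1390/3320 = 319000 N·m; T_B = 443000 N·m.
τ in each portion: τ_AC = 4.21×10^7 Pa, τ_CB = 5.84×10^7 Pa; maximum is in CB.
τ_max = T_CB·r/J = 443000·0.169/1.28×10^-3 = 5.842×10^7 Pa.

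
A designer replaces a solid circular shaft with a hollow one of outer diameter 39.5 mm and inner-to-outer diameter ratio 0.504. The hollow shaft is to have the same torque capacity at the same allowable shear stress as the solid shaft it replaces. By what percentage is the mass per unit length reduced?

22.0 %

Equal τ_max and T ⇒ the solid shaft needs d_s³ = d_o³(1−k⁴), so d_s = 39.5·(1−0.504⁴)^(1/3) = 38.63 mm.
Area ratio A_h/A_s = d_o²(1−k²)/d_s² = (1−k²)/(1−k⁴)^(2/3) = 0.7799.
Mass saving = 1 − 0.7799 = 22.0 %.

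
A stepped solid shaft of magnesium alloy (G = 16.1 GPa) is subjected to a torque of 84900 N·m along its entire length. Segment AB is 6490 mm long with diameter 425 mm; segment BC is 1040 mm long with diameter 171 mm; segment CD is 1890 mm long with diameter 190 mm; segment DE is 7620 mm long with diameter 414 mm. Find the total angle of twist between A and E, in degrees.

9.62°

J_AB = π(0.425)⁴/32 = 3.20×10^-3 m⁴; J_BC = π(0.171)⁴/32 = 8.39×10^-5 m⁴; J_CD = π(0.190)⁴/32 = 1.28×10^-4 m⁴; J_DE = π(0.414)⁴/32 = 2.88×10^-3 m⁴.
θ = (T/G)·Σ L_i/J_i = (84900/16.1×10⁹)·(6.49/3.20×10^-3 + 1.04/8.39×10^-5 + 1.89/1.28×10^-4 + 7.62/2.88×10^-3) = 0.1678 rad.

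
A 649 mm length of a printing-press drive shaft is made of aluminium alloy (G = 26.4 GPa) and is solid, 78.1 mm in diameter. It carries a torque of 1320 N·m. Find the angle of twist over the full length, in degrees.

J = πd⁴/32 = π(0.0781)⁴/32 = 3.653×10^-6 m⁴.
θ = T·L/(G·J) = 1320 × 0.649 / (26.4×10⁹ × 3.653×10^-6) = 8.884×10^-3 rad.

0.509°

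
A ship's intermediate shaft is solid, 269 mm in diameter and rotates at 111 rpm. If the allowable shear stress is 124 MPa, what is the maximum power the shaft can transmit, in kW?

J = πd⁴/32 = π(0.269)⁴/32 = 5.141×10^-4 m⁴.
T_max = τ_allow·J/r = 1.24×10^8 × 5.141×10^-4 / 0.135 = 473900 N·m.
ω = 2π·111/60 = 11.62 rad/s, so P_max = T_max·ω = 5.509×10^6 W.

5510 kW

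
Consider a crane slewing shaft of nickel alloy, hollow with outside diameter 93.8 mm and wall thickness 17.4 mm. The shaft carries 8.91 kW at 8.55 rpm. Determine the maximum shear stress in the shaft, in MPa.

72.8 MPa

ω = 2π·8.55/60 = 0.8954 rad/s, so T = P/ω = 8.91×10³ / 0.8954 = 9951 N·m.
J = π(d_o⁴ − d_i⁴)/32 = π(0.0938⁴ − 0.0590⁴)/32 = 6.410×10^-6 m⁴.
τ_max = T·r/J = 9951 × 0.0469 / 6.410×10^-6 = 7.281×10^7 Pa.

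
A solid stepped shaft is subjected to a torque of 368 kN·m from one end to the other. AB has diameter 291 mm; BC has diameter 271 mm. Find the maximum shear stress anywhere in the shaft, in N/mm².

94.2 N/mm²

Under the same torque, τ_max = 16T/(πd³) is largest where d is smallest — segment BC (d = 271 mm).
τ_max = 16·368000/(π·(0.271)³) = 9.417×10^7 Pa.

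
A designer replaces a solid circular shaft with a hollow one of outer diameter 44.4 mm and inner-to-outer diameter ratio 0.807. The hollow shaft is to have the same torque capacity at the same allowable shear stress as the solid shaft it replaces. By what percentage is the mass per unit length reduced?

49.6 %

Equal τ_max and T ⇒ the solid shaft needs d_s³ = d_o³(1−k⁴), so d_s = 44.4·(1−0.807⁴)^(1/3) = 36.94 mm.
Area ratio A_h/A_s = d_o²(1−k²)/d_s² = (1−k²)/(1−k⁴)^(2/3) = 0.5038.
Mass saving = 1 − 0.5038 = 49.6 %.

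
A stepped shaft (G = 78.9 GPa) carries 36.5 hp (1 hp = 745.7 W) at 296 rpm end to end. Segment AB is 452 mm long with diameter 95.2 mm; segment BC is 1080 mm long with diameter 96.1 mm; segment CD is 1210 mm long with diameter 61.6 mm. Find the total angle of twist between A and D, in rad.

ω = 2π·296/60 = 31.00 rad/s, so T = P/ω = 36.5×745.7 / 31.00 = 878.1 N·m.
J_AB = π(0.0952)⁴/32 = 8.06×10^-6 m⁴; J_BC = π(0.0961)⁴/32 = 8.37×10^-6 m⁴; J_CD = π(0.0616)⁴/32 = 1.41×10^-6 m⁴.
θ = (T/G)·Σ L_i/J_i = (878.1/78.9×10⁹)·(0.452/8.06×10^-6 + 1.08/8.37×10^-6 + 1.21/1.41×10^-6) = 0.01159 rad.

0.0116 rad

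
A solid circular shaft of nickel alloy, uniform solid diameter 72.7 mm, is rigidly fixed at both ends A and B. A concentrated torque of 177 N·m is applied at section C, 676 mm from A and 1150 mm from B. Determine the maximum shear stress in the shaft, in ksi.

With uniform GJ and both ends fixed, compatibility θ_AC = θ_CB gives T_A·a = T_B·b, together with T_A + T_B = T₀.
T_A = T₀·b/(a+b) = 177.0·1150/1826 = 111.5 N·m; T_B = 65.53 N·m.
τ in each portion: τ_AC = 1.48×10^6 Pa, τ_CB = 8.69×10^5 Pa; maximum is in AC.
τ_max = T_AC·r/J = 111.5·0.0364/2.74×10^-6 = 1.478×10^6 Pa.

0.214 ksi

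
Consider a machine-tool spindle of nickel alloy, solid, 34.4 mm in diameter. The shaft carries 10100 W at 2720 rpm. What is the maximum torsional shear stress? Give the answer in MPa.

ω = 2π·2720/60 = 284.8 rad/s, so T = P/ω = 10100 / 284.8 = 35.46 N·m.
J = πd⁴/32 = π(0.0344)⁴/32 = 1.375×10^-7 m⁴.
τ_max = T·r/J = 35.46 × 0.0172 / 1.375×10^-7 = 4.436×10^6 Pa.

4.44 MPa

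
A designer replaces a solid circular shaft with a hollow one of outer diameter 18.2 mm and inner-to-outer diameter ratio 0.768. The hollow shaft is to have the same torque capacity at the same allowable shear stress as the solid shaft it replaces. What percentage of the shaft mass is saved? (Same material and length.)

45.5 %

Equal τ_max and T ⇒ the solid shaft needs d_s³ = d_o³(1−k⁴), so d_s = 18.2·(1−0.768⁴)^(1/3) = 15.78 mm.
Area ratio A_h/A_s = d_o²(1−k²)/d_s² = (1−k²)/(1−k⁴)^(2/3) = 0.5455.
Mass saving = 1 − 0.5455 = 45.5 %.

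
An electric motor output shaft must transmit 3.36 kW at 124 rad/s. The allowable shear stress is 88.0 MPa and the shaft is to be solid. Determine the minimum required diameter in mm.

11.6 mm

ω = 124 rad/s, so T = P/ω = 3.36×10³ / 124.0 = 27.10 N·m.
For a solid shaft τ_max = 16T/(πd³), so d = (16T/(π τ_allow))^(1/3) = (16·27.10/(π·8.80×10^7))^(1/3) = 0.01162 m.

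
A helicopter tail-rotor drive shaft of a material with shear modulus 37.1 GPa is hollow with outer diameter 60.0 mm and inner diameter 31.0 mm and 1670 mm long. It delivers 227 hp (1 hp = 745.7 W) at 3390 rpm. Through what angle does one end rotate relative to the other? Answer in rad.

ω = 2π·3390/60 = 355.0 rad/s, so T = P/ω = 227×745.7 / 355.0 = 476.8 N·m.
J = π(d_o⁴ − d_i⁴)/32 = π(0.0600⁴ − 0.0310⁴)/32 = 1.182×10^-6 m⁴.
θ = T·L/(G·J) = 476.8 × 1.67 / (37.1×10⁹ × 1.182×10^-6) = 0.01816 rad.

0.0182 rad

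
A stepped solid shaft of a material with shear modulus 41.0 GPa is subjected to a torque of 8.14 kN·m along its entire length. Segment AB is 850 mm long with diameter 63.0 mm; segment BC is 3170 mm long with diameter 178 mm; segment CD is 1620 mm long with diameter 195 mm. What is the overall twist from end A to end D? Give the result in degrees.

J_AB = π(0.0630)⁴/32 = 1.55×10^-6 m⁴; J_BC = π(0.178)⁴/32 = 9.86×10^-5 m⁴; J_CD = π(0.195)⁴/32 = 1.42×10^-4 m⁴.
θ = (T/G)·Σ L_i/J_i = (8140/41.0×10⁹)·(0.850/1.55×10^-6 + 3.17/9.86×10^-5 + 1.62/1.42×10^-4) = 0.1178 rad.

6.75°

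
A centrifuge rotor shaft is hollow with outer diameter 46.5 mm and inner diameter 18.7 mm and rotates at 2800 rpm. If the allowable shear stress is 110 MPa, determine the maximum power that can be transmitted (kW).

620 kW

J = π(d_o⁴ − d_i⁴)/32 = π(0.0465⁴ − 0.0187⁴)/32 = 4.470×10^-7 m⁴.
T_max = τ_allow·J/r = 1.10×10^8 × 4.470×10^-7 / 0.0232 = 2115 N·m.
ω = 2π·2800/60 = 293.2 rad/s, so P_max = T_max·ω = 6.201×10^5 W.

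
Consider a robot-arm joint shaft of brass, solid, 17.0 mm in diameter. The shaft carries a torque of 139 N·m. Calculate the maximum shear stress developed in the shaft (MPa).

J = πd⁴/32 = π(0.0170)⁴/32 = 8.200×10^-9 m⁴.
τ_max = T·r/J = 139.0 × 0.00850 / 8.200×10^-9 = 1.441×10^8 Pa.

144 MPa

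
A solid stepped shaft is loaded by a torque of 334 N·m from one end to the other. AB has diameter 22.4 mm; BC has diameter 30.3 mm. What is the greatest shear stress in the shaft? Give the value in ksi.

Under the same torque, τ_max = 16T/(πd³) is largest where d is smallest — segment AB (d = 22.4 mm).
τ_max = 16·334.0/(π·(0.0224)³) = 1.513×10^8 Pa.

22.0 ksi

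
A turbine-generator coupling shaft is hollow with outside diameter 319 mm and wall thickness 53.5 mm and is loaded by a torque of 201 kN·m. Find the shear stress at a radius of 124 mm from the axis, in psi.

J = π(d_o⁴ − d_i⁴)/32 = π(0.319⁴ − 0.212⁴)/32 = 8.183×10^-4 m⁴.
Shear stress varies linearly with radius: τ = T·r/J = 201000 × 0.124 / 8.183×10^-4 = 3.046×10^7 Pa.

4420 psi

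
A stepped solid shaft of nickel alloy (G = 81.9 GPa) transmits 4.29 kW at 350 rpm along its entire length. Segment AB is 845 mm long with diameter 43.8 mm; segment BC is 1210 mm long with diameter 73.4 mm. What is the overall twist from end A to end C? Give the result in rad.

ω = 2π·350/60 = 36.65 rad/s, so T = P/ω = 4.29×10³ / 36.65 = 117.0 N·m.
J_AB = π(0.0438)⁴/32 = 3.61×10^-7 m⁴; J_BC = π(0.0734)⁴/32 = 2.85×10^-6 m⁴.
θ = (T/G)·Σ L_i/J_i = (117.0/81.9×10⁹)·(0.845/3.61×10^-7 + 1.21/2.85×10^-6) = 3.949×10^-3 rad.

0.00395 rad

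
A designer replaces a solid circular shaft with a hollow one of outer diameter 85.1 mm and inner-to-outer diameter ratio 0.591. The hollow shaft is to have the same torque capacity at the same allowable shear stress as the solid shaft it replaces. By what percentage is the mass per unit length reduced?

29.0 %

Equal τ_max and T ⇒ the solid shaft needs d_s³ = d_o³(1−k⁴), so d_s = 85.1·(1−0.591⁴)^(1/3) = 81.49 mm.
Area ratio A_h/A_s = d_o²(1−k²)/d_s² = (1−k²)/(1−k⁴)^(2/3) = 0.7097.
Mass saving = 1 − 0.7097 = 29.0 %.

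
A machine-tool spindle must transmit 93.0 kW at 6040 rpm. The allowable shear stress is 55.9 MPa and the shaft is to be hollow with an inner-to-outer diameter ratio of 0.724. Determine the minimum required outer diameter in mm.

26.4 mm

ω = 2π·6040/60 = 632.5 rad/s, so T = P/ω = 93.0×10³ / 632.5 = 147.0 N·m.
For a hollow shaft with d_i/d_o = 0.724: τ_max = 16T/(π d_o³ (1−k⁴)), so d_o = [16T/(π τ_allow (1−k⁴))]^(1/3) = [16·147.0/(π·5.59×10^7·0.7252)]^(1/3) = 0.02643 m.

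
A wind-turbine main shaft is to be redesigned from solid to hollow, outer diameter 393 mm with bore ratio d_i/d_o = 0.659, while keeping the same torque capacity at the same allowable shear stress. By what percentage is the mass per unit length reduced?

35.0 %

Equal τ_max and T ⇒ the solid shaft needs d_s³ = d_o³(1−k⁴), so d_s = 393·(1−0.659⁴)^(1/3) = 366.6 mm.
Area ratio A_h/A_s = d_o²(1−k²)/d_s² = (1−k²)/(1−k⁴)^(2/3) = 0.6503.
Mass saving = 1 − 0.6503 = 35.0 %.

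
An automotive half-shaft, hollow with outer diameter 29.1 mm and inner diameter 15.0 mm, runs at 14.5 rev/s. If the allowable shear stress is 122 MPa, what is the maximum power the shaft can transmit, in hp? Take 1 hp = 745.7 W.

J = π(d_o⁴ − d_i⁴)/32 = π(0.0291⁴ − 0.0150⁴)/32 = 6.543×10^-8 m⁴.
T_max = τ_allow·J/r = 1.22×10^8 × 6.543×10^-8 / 0.0146 = 548.6 N·m.
ω = 2π·14.5 = 91.11 rad/s, so P_max = T_max·ω = 4.998×10^4 W.

67.0 hp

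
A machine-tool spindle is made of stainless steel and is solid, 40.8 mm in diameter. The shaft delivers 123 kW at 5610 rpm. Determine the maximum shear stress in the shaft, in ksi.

2.28 ksi

ω = 2π·5610/60 = 587.5 rad/s, so T = P/ω = 123×10³ / 587.5 = 209.4 N·m.
J = πd⁴/32 = π(0.0408)⁴/32 = 2.720×10^-7 m⁴.
τ_max = T·r/J = 209.4 × 0.0204 / 2.720×10^-7 = 1.570×10^7 Pa.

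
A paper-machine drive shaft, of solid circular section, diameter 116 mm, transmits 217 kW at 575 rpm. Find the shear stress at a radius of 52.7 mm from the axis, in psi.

1550 psi

ω = 2π·575/60 = 60.21 rad/s, so T = P/ω = 217×10³ / 60.21 = 3604 N·m.
J = πd⁴/32 = π(0.116)⁴/32 = 1.778×10^-5 m⁴.
Shear stress varies linearly with radius: τ = T·r/J = 3604 × 0.0527 / 1.778×10^-5 = 1.068×10^7 Pa.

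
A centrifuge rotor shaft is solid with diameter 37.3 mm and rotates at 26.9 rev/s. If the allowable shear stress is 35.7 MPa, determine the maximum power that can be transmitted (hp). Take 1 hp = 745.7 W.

82.5 hp

J = πd⁴/32 = π(0.0373)⁴/32 = 1.900×10^-7 m⁴.
T_max = τ_allow·J/r = 3.57×10^7 × 1.900×10^-7 / 0.0186 = 363.8 N·m.
ω = 2π·26.9 = 169.0 rad/s, so P_max = T_max·ω = 6.148×10^4 W.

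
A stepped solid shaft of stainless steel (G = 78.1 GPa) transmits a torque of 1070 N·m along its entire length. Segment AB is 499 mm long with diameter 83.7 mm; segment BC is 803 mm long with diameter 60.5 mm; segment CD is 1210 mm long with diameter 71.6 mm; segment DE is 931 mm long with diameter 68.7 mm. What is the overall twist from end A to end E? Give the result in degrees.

J_AB = π(0.0837)⁴/32 = 4.82×10^-6 m⁴; J_BC = π(0.0605)⁴/32 = 1.32×10^-6 m⁴; J_CD = π(0.0716)⁴/32 = 2.58×10^-6 m⁴; J_DE = π(0.0687)⁴/32 = 2.19×10^-6 m⁴.
θ = (T/G)·Σ L_i/J_i = (1070/78.1×10⁹)·(0.499/4.82×10^-6 + 0.803/1.32×10^-6 + 1.21/2.58×10^-6 + 0.931/2.19×10^-6) = 0.02204 rad.

1.26°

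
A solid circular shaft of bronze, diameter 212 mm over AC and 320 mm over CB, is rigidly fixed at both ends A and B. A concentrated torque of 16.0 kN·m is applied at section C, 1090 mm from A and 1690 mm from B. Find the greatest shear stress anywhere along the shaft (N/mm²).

1.97 N/mm²

Compatibility: T_A·a/J_AC = T_B·b/J_CB with T_A + T_B = T₀.
J_AC = 1.98×10^-4 m⁴, J_CB = 1.03×10^-3 m⁴, so T_A = T₀·(J_AC/a)/((J_AC/a)+(J_CB/b)) = 3680 N·m, T_B = 12320 N·m.
τ in each portion: τ_AC = 1.97×10^6 Pa, τ_CB = 1.91×10^6 Pa; maximum is in AC.
τ_max = T_AC·r/J = 3680·0.106/1.98×10^-4 = 1.967×10^6 Pa.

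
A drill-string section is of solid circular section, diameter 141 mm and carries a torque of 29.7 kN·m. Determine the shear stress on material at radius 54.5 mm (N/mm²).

41.7 N/mm²

J = πd⁴/32 = π(0.141)⁴/32 = 3.880×10^-5 m⁴.
Shear stress varies linearly with radius: τ = T·r/J = 29700 × 0.0545 / 3.880×10^-5 = 4.171×10^7 Pa.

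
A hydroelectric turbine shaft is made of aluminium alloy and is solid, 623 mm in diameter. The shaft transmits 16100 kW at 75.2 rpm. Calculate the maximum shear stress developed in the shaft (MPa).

ω = 2π·75.2/60 = 7.875 rad/s, so T = P/ω = 16100×10³ / 7.875 = 2.044e6 N·m.
J = πd⁴/32 = π(0.623)⁴/32 = 0.01479 m⁴.
τ_max = T·r/J = 2.044e6 × 0.311 / 0.01479 = 4.306×10^7 Pa.

43.1 MPa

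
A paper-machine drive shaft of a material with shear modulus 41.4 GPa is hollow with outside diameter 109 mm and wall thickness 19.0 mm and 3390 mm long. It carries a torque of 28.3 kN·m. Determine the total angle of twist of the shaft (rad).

0.204 rad

J = π(d_o⁴ − d_i⁴)/32 = π(0.109⁴ − 0.0710⁴)/32 = 1.136×10^-5 m⁴.
θ = T·L/(G·J) = 28300 × 3.39 / (41.4×10⁹ × 1.136×10^-5) = 0.2039 rad.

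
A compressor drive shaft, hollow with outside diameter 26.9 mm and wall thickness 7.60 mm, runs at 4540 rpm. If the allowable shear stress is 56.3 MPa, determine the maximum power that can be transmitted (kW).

98.6 kW

J = π(d_o⁴ − d_i⁴)/32 = π(0.0269⁴ − 0.0117⁴)/32 = 4.957×10^-8 m⁴.
T_max = τ_allow·J/r = 5.63×10^7 × 4.957×10^-8 / 0.0135 = 207.5 N·m.
ω = 2π·4540/60 = 475.4 rad/s, so P_max = T_max·ω = 9.864×10^4 W.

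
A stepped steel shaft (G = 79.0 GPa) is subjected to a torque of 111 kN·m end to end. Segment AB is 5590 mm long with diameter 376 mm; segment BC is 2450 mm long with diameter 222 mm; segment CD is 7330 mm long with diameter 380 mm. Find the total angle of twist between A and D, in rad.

0.0235 rad

J_AB = π(0.376)⁴/32 = 1.96×10^-3 m⁴; J_BC = π(0.222)⁴/32 = 2.38×10^-4 m⁴; J_CD = π(0.380)⁴/32 = 2.05×10^-3 m⁴.
θ = (T/G)·Σ L_i/J_i = (111000/79.0×10⁹)·(5.59/1.96×10^-3 + 2.45/2.38×10^-4 + 7.33/2.05×10^-3) = 0.02347 rad.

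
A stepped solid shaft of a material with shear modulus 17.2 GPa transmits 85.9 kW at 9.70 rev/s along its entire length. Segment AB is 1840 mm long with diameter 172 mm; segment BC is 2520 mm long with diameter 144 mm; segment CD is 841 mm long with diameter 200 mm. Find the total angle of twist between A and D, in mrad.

7.09 mrad

ω = 2π·9.70 = 60.95 rad/s, so T = P/ω = 85.9×10³ / 60.95 = 1409 N·m.
J_AB = π(0.172)⁴/32 = 8.59×10^-5 m⁴; J_BC = π(0.144)⁴/32 = 4.22×10^-5 m⁴; J_CD = π(0.200)⁴/32 = 1.57×10^-4 m⁴.
θ = (T/G)·Σ L_i/J_i = (1409/17.2×10⁹)·(1.84/8.59×10^-5 + 2.52/4.22×10^-5 + 0.841/1.57×10^-4) = 7.085×10^-3 rad.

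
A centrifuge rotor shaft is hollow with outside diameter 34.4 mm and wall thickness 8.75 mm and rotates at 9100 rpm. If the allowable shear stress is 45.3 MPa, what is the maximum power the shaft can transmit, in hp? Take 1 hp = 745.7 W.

J = π(d_o⁴ − d_i⁴)/32 = π(0.0344⁴ − 0.0169⁴)/32 = 1.295×10^-7 m⁴.
T_max = τ_allow·J/r = 4.53×10^7 × 1.295×10^-7 / 0.0172 = 341.0 N·m.
ω = 2π·9100/60 = 952.9 rad/s, so P_max = T_max·ω = 3.249×10^5 W.

436 hp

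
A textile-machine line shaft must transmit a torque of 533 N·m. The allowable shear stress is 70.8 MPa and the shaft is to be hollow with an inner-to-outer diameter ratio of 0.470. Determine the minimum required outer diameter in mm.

For a hollow shaft with d_i/d_o = 0.470: τ_max = 16T/(π d_o³ (1−k⁴)), so d_o = [16T/(π τ_allow (1−k⁴))]^(1/3) = [16·533.0/(π·7.08×10^7·0.9512)]^(1/3) = 0.03429 m.

34.3 mm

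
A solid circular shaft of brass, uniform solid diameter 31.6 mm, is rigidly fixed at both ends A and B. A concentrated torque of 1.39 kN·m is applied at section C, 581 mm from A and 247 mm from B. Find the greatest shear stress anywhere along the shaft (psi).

22800 psi

With uniform GJ and both ends fixed, compatibility θ_AC = θ_CB gives T_A·a = T_B·b, together with T_A + T_B = T₀.
T_A = T₀·b/(a+b) = 1390·247/828.0 = 414.6 N·m; T_B = 975.4 N·m.
τ in each portion: τ_AC = 6.69×10^7 Pa, τ_CB = 1.57×10^8 Pa; maximum is in CB.
τ_max = T_CB·r/J = 975.4·0.0158/9.79×10^-8 = 1.574×10^8 Pa.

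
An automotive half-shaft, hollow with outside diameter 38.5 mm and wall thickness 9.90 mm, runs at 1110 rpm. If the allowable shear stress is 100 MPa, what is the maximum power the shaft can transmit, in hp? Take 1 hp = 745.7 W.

J = π(d_o⁴ − d_i⁴)/32 = π(0.0385⁴ − 0.0187⁴)/32 = 2.037×10^-7 m⁴.
T_max = τ_allow·J/r = 1.00×10^8 × 2.037×10^-7 / 0.0192 = 1058 N·m.
ω = 2π·1110/60 = 116.2 rad/s, so P_max = T_max·ω = 1.230×10^5 W.

165 hp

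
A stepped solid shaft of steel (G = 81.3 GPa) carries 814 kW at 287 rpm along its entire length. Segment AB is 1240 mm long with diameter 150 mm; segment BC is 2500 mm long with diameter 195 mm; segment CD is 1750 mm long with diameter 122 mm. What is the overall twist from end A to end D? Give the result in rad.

ω = 2π·287/60 = 30.05 rad/s, so T = P/ω = 814×10³ / 30.05 = 27080 N·m.
J_AB = π(0.150)⁴/32 = 4.97×10^-5 m⁴; J_BC = π(0.195)⁴/32 = 1.42×10^-4 m⁴; J_CD = π(0.122)⁴/32 = 2.17×10^-5 m⁴.
θ = (T/G)·Σ L_i/J_i = (27080/81.3×10⁹)·(1.24/4.97×10^-5 + 2.50/1.42×10^-4 + 1.75/2.17×10^-5) = 0.04098 rad.

0.0410 rad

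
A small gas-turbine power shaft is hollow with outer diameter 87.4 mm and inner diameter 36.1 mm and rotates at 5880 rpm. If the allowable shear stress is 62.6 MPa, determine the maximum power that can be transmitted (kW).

4910 kW

J = π(d_o⁴ − d_i⁴)/32 = π(0.0874⁴ − 0.0361⁴)/32 = 5.562×10^-6 m⁴.
T_max = τ_allow·J/r = 6.26×10^7 × 5.562×10^-6 / 0.0437 = 7967 N·m.
ω = 2π·5880/60 = 615.8 rad/s, so P_max = T_max·ω = 4.906×10^6 W.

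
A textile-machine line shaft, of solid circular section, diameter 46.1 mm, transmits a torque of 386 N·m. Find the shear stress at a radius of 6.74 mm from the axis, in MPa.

5.87 MPa

J = πd⁴/32 = π(0.0461)⁴/32 = 4.434×10^-7 m⁴.
Shear stress varies linearly with radius: τ = T·r/J = 386.0 × 0.00674 / 4.434×10^-7 = 5.867×10^6 Pa.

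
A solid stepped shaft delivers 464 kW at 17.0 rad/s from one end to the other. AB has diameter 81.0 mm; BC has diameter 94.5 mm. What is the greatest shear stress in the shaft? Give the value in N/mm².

262 N/mm²

ω = 17.0 rad/s, so T = P/ω = 464×10³ / 17.00 = 27290 N·m.
Under the same torque, τ_max = 16T/(πd³) is largest where d is smallest — segment AB (d = 81.0 mm).
τ_max = 16·27290/(π·(0.0810)³) = 2.616×10^8 Pa.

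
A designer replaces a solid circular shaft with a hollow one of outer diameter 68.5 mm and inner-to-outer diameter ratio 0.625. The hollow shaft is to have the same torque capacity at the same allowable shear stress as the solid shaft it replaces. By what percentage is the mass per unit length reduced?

32.0 %

Equal τ_max and T ⇒ the solid shaft needs d_s³ = d_o³(1−k⁴), so d_s = 68.5·(1−0.625⁴)^(1/3) = 64.82 mm.
Area ratio A_h/A_s = d_o²(1−k²)/d_s² = (1−k²)/(1−k⁴)^(2/3) = 0.6805.
Mass saving = 1 − 0.6805 = 32.0 %.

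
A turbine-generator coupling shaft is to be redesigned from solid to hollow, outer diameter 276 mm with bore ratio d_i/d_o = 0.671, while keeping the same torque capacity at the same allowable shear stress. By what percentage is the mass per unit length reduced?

Equal τ_max and T ⇒ the solid shaft needs d_s³ = d_o³(1−k⁴), so d_s = 276·(1−0.671⁴)^(1/3) = 255.9 mm.
Area ratio A_h/A_s = d_o²(1−k²)/d_s² = (1−k²)/(1−k⁴)^(2/3) = 0.6394.
Mass saving = 1 − 0.6394 = 36.1 %.

36.1 %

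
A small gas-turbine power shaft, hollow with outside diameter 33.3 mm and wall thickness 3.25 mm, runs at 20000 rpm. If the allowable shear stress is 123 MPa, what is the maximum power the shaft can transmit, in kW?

J = π(d_o⁴ − d_i⁴)/32 = π(0.0333⁴ − 0.0268⁴)/32 = 7.007×10^-8 m⁴.
T_max = τ_allow·J/r = 1.23×10^8 × 7.007×10^-8 / 0.0166 = 517.7 N·m.
ω = 2π·20000/60 = 2094 rad/s, so P_max = T_max·ω = 1.084×10^6 W.

1080 kW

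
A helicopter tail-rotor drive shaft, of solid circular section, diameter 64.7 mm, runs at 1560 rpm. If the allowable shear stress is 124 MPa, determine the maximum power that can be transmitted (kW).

J = πd⁴/32 = π(0.0647)⁴/32 = 1.720×10^-6 m⁴.
T_max = τ_allow·J/r = 1.24×10^8 × 1.720×10^-6 / 0.0324 = 6594 N·m.
ω = 2π·1560/60 = 163.4 rad/s, so P_max = T_max·ω = 1.077×10^6 W.

1080 kW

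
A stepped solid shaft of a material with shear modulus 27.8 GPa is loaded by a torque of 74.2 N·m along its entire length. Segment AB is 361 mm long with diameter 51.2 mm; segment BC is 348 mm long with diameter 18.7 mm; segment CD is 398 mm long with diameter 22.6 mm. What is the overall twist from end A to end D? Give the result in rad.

0.120 rad

J_AB = π(0.0512)⁴/32 = 6.75×10^-7 m⁴; J_BC = π(0.0187)⁴/32 = 1.20×10^-8 m⁴; J_CD = π(0.0226)⁴/32 = 2.56×10^-8 m⁴.
θ = (T/G)·Σ L_i/J_i = (74.20/27.8×10⁹)·(0.361/6.75×10^-7 + 0.348/1.20×10^-8 + 0.398/2.56×10^-8) = 0.1203 rad.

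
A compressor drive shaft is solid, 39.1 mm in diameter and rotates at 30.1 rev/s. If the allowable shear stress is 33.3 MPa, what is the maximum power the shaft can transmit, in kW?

73.9 kW

J = πd⁴/32 = π(0.0391)⁴/32 = 2.295×10^-7 m⁴.
T_max = τ_allow·J/r = 3.33×10^7 × 2.295×10^-7 / 0.0196 = 390.8 N·m.
ω = 2π·30.1 = 189.1 rad/s, so P_max = T_max·ω = 7.392×10^4 W.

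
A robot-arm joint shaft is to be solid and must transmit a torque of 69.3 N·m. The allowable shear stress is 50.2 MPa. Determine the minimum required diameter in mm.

19.2 mm

For a solid shaft τ_max = 16T/(πd³), so d = (16T/(π τ_allow))^(1/3) = (16·69.30/(π·5.02×10^7))^(1/3) = 0.01916 m.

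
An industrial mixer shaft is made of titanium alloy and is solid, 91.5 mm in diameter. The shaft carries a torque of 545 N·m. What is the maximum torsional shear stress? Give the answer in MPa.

J = πd⁴/32 = π(0.0915)⁴/32 = 6.882×10^-6 m⁴.
τ_max = T·r/J = 545.0 × 0.0457 / 6.882×10^-6 = 3.623×10^6 Pa.

3.62 MPa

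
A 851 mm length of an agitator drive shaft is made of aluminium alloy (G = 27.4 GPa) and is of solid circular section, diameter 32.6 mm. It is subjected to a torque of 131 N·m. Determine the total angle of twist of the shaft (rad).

J = πd⁴/32 = π(0.0326)⁴/32 = 1.109×10^-7 m⁴.
θ = T·L/(G·J) = 131.0 × 0.851 / (27.4×10⁹ × 1.109×10^-7) = 0.03669 rad.

0.0367 rad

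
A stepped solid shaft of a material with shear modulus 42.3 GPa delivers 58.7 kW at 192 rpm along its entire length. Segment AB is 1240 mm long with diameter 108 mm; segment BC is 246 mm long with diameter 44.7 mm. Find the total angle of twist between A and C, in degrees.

ω = 2π·192/60 = 20.11 rad/s, so T = P/ω = 58.7×10³ / 20.11 = 2919 N·m.
J_AB = π(0.108)⁴/32 = 1.34×10^-5 m⁴; J_BC = π(0.0447)⁴/32 = 3.92×10^-7 m⁴.
θ = (T/G)·Σ L_i/J_i = (2919/42.3×10⁹)·(1.24/1.34×10^-5 + 0.246/3.92×10^-7) = 0.04973 rad.

2.85°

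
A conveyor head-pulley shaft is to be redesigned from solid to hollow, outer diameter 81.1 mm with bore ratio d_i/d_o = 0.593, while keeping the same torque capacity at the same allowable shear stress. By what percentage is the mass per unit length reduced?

Equal τ_max and T ⇒ the solid shaft needs d_s³ = d_o³(1−k⁴), so d_s = 81.1·(1−0.593⁴)^(1/3) = 77.61 mm.
Area ratio A_h/A_s = d_o²(1−k²)/d_s² = (1−k²)/(1−k⁴)^(2/3) = 0.7080.
Mass saving = 1 − 0.7080 = 29.2 %.

29.2 %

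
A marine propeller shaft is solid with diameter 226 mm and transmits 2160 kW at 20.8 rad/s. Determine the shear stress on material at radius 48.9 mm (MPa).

19.8 MPa

ω = 20.8 rad/s, so T = P/ω = 2160×10³ / 20.80 = 103800 N·m.
J = πd⁴/32 = π(0.226)⁴/32 = 2.561×10^-4 m⁴.
Shear stress varies linearly with radius: τ = T·r/J = 103800 × 0.0489 / 2.561×10^-4 = 1.983×10^7 Pa.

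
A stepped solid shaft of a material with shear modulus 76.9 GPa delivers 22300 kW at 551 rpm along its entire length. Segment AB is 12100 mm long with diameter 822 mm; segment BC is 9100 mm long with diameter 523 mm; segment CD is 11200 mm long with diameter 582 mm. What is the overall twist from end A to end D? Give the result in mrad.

ω = 2π·551/60 = 57.70 rad/s, so T = P/ω = 22300×10³ / 57.70 = 386500 N·m.
J_AB = π(0.822)⁴/32 = 0.0448 m⁴; J_BC = π(0.523)⁴/32 = 7.35×10^-3 m⁴; J_CD = π(0.582)⁴/32 = 0.0113 m⁴.
θ = (T/G)·Σ L_i/J_i = (386500/76.9×10⁹)·(12.1/0.0448 + 9.10/7.35×10^-3 + 11.2/0.0113) = 0.01258 rad.

12.6 mrad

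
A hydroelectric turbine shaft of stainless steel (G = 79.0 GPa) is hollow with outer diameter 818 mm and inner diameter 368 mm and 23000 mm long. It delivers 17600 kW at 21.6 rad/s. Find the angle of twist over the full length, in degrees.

ω = 21.6 rad/s, so T = P/ω = 17600×10³ / 21.60 = 814800 N·m.
J = π(d_o⁴ − d_i⁴)/32 = π(0.818⁴ − 0.368⁴)/32 = 0.04215 m⁴.
θ = T·L/(G·J) = 814800 × 23.0 / (79.0×10⁹ × 0.04215) = 5.627×10^-3 rad.

0.322°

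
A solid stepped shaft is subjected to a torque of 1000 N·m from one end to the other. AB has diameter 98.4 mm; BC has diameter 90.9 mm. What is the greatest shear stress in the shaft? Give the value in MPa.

Under the same torque, τ_max = 16T/(πd³) is largest where d is smallest — segment BC (d = 90.9 mm).
τ_max = 16·1000/(π·(0.0909)³) = 6.781×10^6 Pa.

6.78 MPa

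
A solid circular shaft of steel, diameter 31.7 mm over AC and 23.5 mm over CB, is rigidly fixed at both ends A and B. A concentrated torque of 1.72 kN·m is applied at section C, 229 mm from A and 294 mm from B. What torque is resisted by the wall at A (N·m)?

Compatibility: T_A·a/J_AC = T_B·b/J_CB with T_A + T_B = T₀.
J_AC = 9.91×10^-8 m⁴, J_CB = 2.99×10^-8 m⁴, so T_A = T₀·(J_AC/a)/((J_AC/a)+(J_CB/b)) = 1392 N·m, T_B = 327.6 N·m.

1390 N·m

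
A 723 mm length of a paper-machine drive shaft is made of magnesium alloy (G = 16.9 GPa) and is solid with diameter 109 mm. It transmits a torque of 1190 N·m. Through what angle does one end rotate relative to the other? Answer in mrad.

3.67 mrad

J = πd⁴/32 = π(0.109)⁴/32 = 1.386×10^-5 m⁴.
θ = T·L/(G·J) = 1190 × 0.723 / (16.9×10⁹ × 1.386×10^-5) = 3.674×10^-3 rad.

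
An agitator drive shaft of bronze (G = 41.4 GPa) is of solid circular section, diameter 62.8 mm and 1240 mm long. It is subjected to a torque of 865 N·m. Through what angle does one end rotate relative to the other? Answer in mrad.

17.0 mrad

J = πd⁴/32 = π(0.0628)⁴/32 = 1.527×10^-6 m⁴.
θ = T·L/(G·J) = 865.0 × 1.24 / (41.4×10⁹ × 1.527×10^-6) = 0.01697 rad.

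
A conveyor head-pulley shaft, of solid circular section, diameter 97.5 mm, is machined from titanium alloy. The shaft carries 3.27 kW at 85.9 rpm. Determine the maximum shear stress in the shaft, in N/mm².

2.00 N/mm²

ω = 2π·85.9/60 = 8.995 rad/s, so T = P/ω = 3.27×10³ / 8.995 = 363.5 N·m.
J = πd⁴/32 = π(0.0975)⁴/32 = 8.872×10^-6 m⁴.
τ_max = T·r/J = 363.5 × 0.0488 / 8.872×10^-6 = 1.997×10^6 Pa.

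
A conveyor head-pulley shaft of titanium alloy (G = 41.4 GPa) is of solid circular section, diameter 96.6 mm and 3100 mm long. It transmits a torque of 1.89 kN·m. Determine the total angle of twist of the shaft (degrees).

0.949°

J = πd⁴/32 = π(0.0966)⁴/32 = 8.549×10^-6 m⁴.
θ = T·L/(G·J) = 1890 × 3.10 / (41.4×10⁹ × 8.549×10^-6) = 0.01655 rad.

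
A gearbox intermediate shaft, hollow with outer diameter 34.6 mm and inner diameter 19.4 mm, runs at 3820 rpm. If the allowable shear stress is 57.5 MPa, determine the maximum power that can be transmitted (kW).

J = π(d_o⁴ − d_i⁴)/32 = π(0.0346⁴ − 0.0194⁴)/32 = 1.268×10^-7 m⁴.
T_max = τ_allow·J/r = 5.75×10^7 × 1.268×10^-7 / 0.0173 = 421.4 N·m.
ω = 2π·3820/60 = 400.0 rad/s, so P_max = T_max·ω = 1.686×10^5 W.

169 kW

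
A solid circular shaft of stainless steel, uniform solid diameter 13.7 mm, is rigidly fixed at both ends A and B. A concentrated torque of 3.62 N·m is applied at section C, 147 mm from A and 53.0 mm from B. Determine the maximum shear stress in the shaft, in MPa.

5.27 MPa

With uniform GJ and both ends fixed, compatibility θ_AC = θ_CB gives T_A·a = T_B·b, together with T_A + T_B = T₀.
T_A = T₀·b/(a+b) = 3.620·53.0/200.0 = 0.9593 N·m; T_B = 2.661 N·m.
τ in each portion: τ_AC = 1.90×10^6 Pa, τ_CB = 5.27×10^6 Pa; maximum is in CB.
τ_max = T_CB·r/J = 2.661·0.00685/3.46×10^-9 = 5.270×10^6 Pa.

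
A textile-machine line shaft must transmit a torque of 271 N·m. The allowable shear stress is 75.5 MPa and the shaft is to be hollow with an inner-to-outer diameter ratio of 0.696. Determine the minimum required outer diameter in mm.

28.8 mm

For a hollow shaft with d_i/d_o = 0.696: τ_max = 16T/(π d_o³ (1−k⁴)), so d_o = [16T/(π τ_allow (1−k⁴))]^(1/3) = [16·271.0/(π·7.55×10^7·0.7653)]^(1/3) = 0.02880 m.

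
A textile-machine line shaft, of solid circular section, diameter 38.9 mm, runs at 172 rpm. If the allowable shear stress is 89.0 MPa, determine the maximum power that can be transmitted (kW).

18.5 kW

J = πd⁴/32 = π(0.0389)⁴/32 = 2.248×10^-7 m⁴.
T_max = τ_allow·J/r = 8.90×10^7 × 2.248×10^-7 / 0.0194 = 1029 N·m.
ω = 2π·172/60 = 18.01 rad/s, so P_max = T_max·ω = 1.853×10^4 W.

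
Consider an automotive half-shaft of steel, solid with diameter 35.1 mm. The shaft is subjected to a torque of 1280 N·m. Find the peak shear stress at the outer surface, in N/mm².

J = πd⁴/32 = π(0.0351)⁴/32 = 1.490×10^-7 m⁴.
τ_max = T·r/J = 1280 × 0.0175 / 1.490×10^-7 = 1.508×10^8 Pa.

151 N/mm²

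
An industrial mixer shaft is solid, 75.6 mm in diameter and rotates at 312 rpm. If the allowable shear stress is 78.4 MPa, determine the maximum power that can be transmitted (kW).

217 kW

J = πd⁴/32 = π(0.0756)⁴/32 = 3.207×10^-6 m⁴.
T_max = τ_allow·J/r = 7.84×10^7 × 3.207×10^-6 / 0.0378 = 6651 N·m.
ω = 2π·312/60 = 32.67 rad/s, so P_max = T_max·ω = 2.173×10^5 W.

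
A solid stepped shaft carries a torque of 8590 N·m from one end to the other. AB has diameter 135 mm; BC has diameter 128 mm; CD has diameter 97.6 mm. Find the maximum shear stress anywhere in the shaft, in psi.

6820 psi

Under the same torque, τ_max = 16T/(πd³) is largest where d is smallest — segment CD (d = 97.6 mm).
τ_max = 16·8590/(π·(0.0976)³) = 4.706×10^7 Pa.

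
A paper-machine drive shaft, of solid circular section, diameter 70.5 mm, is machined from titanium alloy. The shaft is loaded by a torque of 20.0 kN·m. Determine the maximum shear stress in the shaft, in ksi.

42.2 ksi

J = πd⁴/32 = π(0.0705)⁴/32 = 2.425×10^-6 m⁴.
τ_max = T·r/J = 20000 × 0.0352 / 2.425×10^-6 = 2.907×10^8 Pa.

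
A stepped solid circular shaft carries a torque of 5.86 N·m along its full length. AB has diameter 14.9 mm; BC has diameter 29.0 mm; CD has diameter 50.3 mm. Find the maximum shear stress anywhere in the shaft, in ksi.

1.31 ksi

Under the same torque, τ_max = 16T/(πd³) is largest where d is smallest — segment AB (d = 14.9 mm).
τ_max = 16·5.860/(π·(0.0149)³) = 9.022×10^6 Pa.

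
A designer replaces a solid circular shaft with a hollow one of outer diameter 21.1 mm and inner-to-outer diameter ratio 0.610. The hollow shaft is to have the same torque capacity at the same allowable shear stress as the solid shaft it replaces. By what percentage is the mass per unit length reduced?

30.7 %

Equal τ_max and T ⇒ the solid shaft needs d_s³ = d_o³(1−k⁴), so d_s = 21.1·(1−0.610⁴)^(1/3) = 20.08 mm.
Area ratio A_h/A_s = d_o²(1−k²)/d_s² = (1−k²)/(1−k⁴)^(2/3) = 0.6935.
Mass saving = 1 − 0.6935 = 30.7 %.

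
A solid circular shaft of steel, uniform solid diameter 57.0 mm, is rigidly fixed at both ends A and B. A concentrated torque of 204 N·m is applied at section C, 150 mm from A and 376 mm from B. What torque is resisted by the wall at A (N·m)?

With uniform GJ and both ends fixed, compatibility θ_AC = θ_CB gives T_A·a = T_B·b, together with T_A + T_B = T₀.
T_A = T₀·b/(a+b) = 204.0·376/526.0 = 145.8 N·m; T_B = 58.17 N·m.

146 N·m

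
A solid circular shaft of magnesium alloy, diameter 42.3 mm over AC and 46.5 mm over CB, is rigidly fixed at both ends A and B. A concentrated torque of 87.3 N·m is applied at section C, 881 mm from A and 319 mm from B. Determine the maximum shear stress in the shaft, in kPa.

Compatibility: T_A·a/J_AC = T_B·b/J_CB with T_A + T_B = T₀.
J_AC = 3.14×10^-7 m⁴, J_CB = 4.59×10^-7 m⁴, so T_A = T₀·(J_AC/a)/((J_AC/a)+(J_CB/b)) = 17.35 N·m, T_B = 69.95 N·m.
τ in each portion: τ_AC = 1.17×10^6 Pa, τ_CB = 3.54×10^6 Pa; maximum is in CB.
τ_max = T_CB·r/J = 69.95·0.0232/4.59×10^-7 = 3.543×10^6 Pa.

3540 kPa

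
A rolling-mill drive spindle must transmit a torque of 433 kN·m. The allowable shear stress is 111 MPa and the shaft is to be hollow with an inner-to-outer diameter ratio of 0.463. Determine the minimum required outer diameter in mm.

275 mm

For a hollow shaft with d_i/d_o = 0.463: τ_max = 16T/(π d_o³ (1−k⁴)), so d_o = [16T/(π τ_allow (1−k⁴))]^(1/3) = [16·433000/(π·1.11×10^8·0.9540)]^(1/3) = 0.2751 m.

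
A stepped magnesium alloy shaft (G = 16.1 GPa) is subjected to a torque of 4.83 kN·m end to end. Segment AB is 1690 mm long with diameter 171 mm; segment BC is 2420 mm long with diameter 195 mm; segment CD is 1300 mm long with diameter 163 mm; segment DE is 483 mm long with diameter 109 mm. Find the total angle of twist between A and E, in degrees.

1.56°

J_AB = π(0.171)⁴/32 = 8.39×10^-5 m⁴; J_BC = π(0.195)⁴/32 = 1.42×10^-4 m⁴; J_CD = π(0.163)⁴/32 = 6.93×10^-5 m⁴; J_DE = π(0.109)⁴/32 = 1.39×10^-5 m⁴.
θ = (T/G)·Σ L_i/J_i = (4830/16.1×10⁹)·(1.69/8.39×10^-5 + 2.42/1.42×10^-4 + 1.30/6.93×10^-5 + 0.483/1.39×10^-5) = 0.02724 rad.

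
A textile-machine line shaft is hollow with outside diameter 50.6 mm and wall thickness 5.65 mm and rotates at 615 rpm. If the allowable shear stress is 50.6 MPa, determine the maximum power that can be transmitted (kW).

52.7 kW

J = π(d_o⁴ − d_i⁴)/32 = π(0.0506⁴ − 0.0393⁴)/32 = 4.094×10^-7 m⁴.
T_max = τ_allow·J/r = 5.06×10^7 × 4.094×10^-7 / 0.0253 = 818.8 N·m.
ω = 2π·615/60 = 64.40 rad/s, so P_max = T_max·ω = 5.273×10^4 W.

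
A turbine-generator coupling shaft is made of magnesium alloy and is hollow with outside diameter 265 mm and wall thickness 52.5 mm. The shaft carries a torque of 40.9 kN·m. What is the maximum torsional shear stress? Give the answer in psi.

J = π(d_o⁴ − d_i⁴)/32 = π(0.265⁴ − 0.160⁴)/32 = 4.198×10^-4 m⁴.
τ_max = T·r/J = 40900 × 0.133 / 4.198×10^-4 = 1.291×10^7 Pa.

1870 psi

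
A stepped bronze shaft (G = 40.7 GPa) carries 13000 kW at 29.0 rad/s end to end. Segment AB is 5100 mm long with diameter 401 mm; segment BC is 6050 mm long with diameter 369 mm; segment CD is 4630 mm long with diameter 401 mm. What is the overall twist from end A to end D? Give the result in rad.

0.0788 rad

ω = 29.0 rad/s, so T = P/ω = 13000×10³ / 29.00 = 448300 N·m.
J_AB = π(0.401)⁴/32 = 2.54×10^-3 m⁴; J_BC = π(0.369)⁴/32 = 1.82×10^-3 m⁴; J_CD = π(0.401)⁴/32 = 2.54×10^-3 m⁴.
θ = (T/G)·Σ L_i/J_i = (448300/40.7×10⁹)·(5.10/2.54×10^-3 + 6.05/1.82×10^-3 + 4.63/2.54×10^-3) = 0.07883 rad.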